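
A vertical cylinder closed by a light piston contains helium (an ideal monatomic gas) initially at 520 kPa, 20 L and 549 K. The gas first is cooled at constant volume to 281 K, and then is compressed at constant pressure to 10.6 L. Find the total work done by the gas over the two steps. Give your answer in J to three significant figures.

W_total ≈ -2500 J

Step 1 (isochoric): W = 0 (constant volume).
After step 1: P = 266.2 kPa (V unchanged).
Step 2 (isobaric): W = PΔV = (266.2 kPa)(10.6 − 20 L) = -2502 J.
W_total = 0 − 2502 = -2502 J.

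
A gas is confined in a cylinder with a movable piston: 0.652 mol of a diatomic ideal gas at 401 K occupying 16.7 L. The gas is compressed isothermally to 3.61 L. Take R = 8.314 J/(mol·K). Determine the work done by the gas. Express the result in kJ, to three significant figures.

W ≈ -3.33 kJ

Isothermal: W = nRT ln(V₂/V₁).
W = (0.652)(8.314)(401) × ln(3.61/16.7)
  = 2174 × -1.532
W_by_gas = -3329 J.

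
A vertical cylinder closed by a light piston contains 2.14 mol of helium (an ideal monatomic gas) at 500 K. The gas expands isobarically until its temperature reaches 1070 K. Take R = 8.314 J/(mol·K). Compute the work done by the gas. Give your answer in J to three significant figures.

W ≈ 10100 J

Isobaric: W = P ΔV = nR ΔT.
W = (2.14)(8.314)(1070 − 500) = 10141 J.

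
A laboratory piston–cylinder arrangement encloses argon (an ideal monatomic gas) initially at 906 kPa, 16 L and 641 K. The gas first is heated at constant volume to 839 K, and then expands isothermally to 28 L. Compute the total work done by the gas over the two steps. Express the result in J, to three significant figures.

Step 1 (isochoric): W = 0 (constant volume).
After step 1: P = 1186 kPa (V unchanged).
Step 2 (isothermal): W = P₁V₁ ln(V₂/V₁) = (18974) ln(28/16) = 10618 J.
W_total = 0 + 10618 = 10618 J.

W_total ≈ 10600 J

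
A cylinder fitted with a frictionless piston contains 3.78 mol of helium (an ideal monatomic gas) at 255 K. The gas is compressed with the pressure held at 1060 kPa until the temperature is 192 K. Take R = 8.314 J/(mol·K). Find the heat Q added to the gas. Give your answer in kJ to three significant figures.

Q ≈ -4.95 kJ

Isobaric: W = nRΔT = (3.78)(8.314)(-63) = -1980 J.
ΔU = nCᵥΔT with Cᵥ = 3R/2: ΔU = (3.78)(12.47)(-63) = -2970 J.
Q = ΔU + W = -2970 − 1980 = -4950 J.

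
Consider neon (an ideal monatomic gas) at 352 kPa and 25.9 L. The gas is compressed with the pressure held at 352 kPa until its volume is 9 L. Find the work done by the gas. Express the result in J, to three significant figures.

W ≈ -5950 J

Isobaric: W = P ΔV.
W = (352 kPa)(9 − 25.9 L) = (352)(-16.9) = -5949 J.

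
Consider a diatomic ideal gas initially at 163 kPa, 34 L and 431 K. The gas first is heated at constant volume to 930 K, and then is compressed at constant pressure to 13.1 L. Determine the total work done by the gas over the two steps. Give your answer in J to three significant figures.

W_total ≈ -7350 J

Step 1 (isochoric): W = 0 (constant volume).
After step 1: P = 351.7 kPa (V unchanged).
Step 2 (isobaric): W = PΔV = (351.7 kPa)(13.1 − 34 L) = -7351 J.
W_total = 0 − 7351 = -7351 J.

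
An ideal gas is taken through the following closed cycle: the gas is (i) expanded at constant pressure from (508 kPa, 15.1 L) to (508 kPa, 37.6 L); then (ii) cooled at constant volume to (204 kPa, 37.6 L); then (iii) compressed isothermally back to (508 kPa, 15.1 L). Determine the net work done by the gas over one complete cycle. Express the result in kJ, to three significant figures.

Leg (i): W = PΔV = (508)(37.6 − 15.1) = 11430 J.
Leg (ii): W = 0.
Leg (iii): W = PᵢVᵢ ln(V_f/Vᵢ) = (7670) ln(15.1/37.6) = -6998 J.
W_net = 11430 − 6998 = 4432 J.

W_net ≈ 4.43 kJ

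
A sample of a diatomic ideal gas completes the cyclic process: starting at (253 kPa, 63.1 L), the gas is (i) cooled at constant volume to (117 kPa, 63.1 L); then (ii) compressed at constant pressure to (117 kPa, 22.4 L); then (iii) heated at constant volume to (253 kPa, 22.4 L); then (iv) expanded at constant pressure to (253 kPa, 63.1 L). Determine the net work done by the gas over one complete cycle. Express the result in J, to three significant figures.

Constant-volume legs do no work.
W(ii) = (117)(22.4 − 63.1) = -4762 J; W(iv) = (253)(63.1 − 22.4) = 10297 J.
W_net = -4762 + 10297 = 5535 J (the clockwise enclosed area).

W_net ≈ 5540 J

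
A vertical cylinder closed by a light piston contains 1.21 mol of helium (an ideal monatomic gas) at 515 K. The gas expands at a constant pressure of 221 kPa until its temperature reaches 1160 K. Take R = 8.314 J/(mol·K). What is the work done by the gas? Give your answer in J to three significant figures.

Isobaric: W = P ΔV = nR ΔT.
W = (1.21)(8.314)(1160 − 515) = 6489 J.

W ≈ 6490 J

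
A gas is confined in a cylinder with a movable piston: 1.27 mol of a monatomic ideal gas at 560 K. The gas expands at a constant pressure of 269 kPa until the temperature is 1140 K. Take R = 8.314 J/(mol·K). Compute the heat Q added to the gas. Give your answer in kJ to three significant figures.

Q ≈ 15.3 kJ

Isobaric: W = nRΔT = (1.27)(8.314)(580) = 6124 J.
ΔU = nCᵥΔT with Cᵥ = 3R/2: ΔU = (1.27)(12.47)(580) = 9186 J.
Q = ΔU + W = 9186 + 6124 = 15310 J.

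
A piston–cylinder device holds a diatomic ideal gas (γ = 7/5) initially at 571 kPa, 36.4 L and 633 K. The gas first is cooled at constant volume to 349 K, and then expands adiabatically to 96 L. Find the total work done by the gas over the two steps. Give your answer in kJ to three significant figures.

Step 1 (isochoric): W = 0 (constant volume).
After step 1: P = 314.8 kPa (V unchanged).
Step 2 (adiabatic): W = (P₁V₁ − P₂V₂)/(γ−1) = (11459 − 7775)/0.4 = 9211 J.
W_total = 0 + 9211 = 9211 J.

W_total ≈ 9.21 kJ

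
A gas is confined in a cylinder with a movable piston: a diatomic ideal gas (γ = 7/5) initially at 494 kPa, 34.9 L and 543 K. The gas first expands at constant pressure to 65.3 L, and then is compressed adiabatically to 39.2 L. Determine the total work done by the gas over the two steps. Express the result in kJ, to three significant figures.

Step 1 (isobaric): W = PΔV = (494 kPa)(65.3 − 34.9 L) = 15018 J.
After step 1: P = 494 kPa, V = 65.3 L, T = 1016 K.
Step 2 (adiabatic): W = (P₁V₁ − P₂V₂)/(γ−1) = (32258 − 39563)/0.4 = -18262 J.
W_total = 15018 − 18262 = -3245 J.

W_total ≈ -3.24 kJ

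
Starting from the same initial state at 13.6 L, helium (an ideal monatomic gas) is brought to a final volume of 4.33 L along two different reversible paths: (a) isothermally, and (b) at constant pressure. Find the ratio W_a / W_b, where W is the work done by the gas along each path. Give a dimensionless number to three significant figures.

W_a / W_b ≈ 1.68

Path (a) isothermal: W = P₁V₁ ln(V₂/V₁) → W_a/(P₁V₁) = -1.145.
Path (b) isobaric: W = P₁(V₂ − V₁) → W_b/(P₁V₁) = -0.6816.
W_a / W_b = -1.145 / -0.6816 = 1.679.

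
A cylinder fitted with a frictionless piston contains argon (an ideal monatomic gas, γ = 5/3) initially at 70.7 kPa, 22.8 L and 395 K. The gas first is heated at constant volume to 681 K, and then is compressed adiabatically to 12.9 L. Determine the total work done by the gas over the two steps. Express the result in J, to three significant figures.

Step 1 (isochoric): W = 0 (constant volume).
After step 1: P = 121.9 kPa (V unchanged).
Step 2 (adiabatic): W = (P₁V₁ − P₂V₂)/(γ−1) = (2779 − 4063)/0.667 = -1925 J.
W_total = 0 − 1925 = -1925 J.

W_total ≈ -1930 J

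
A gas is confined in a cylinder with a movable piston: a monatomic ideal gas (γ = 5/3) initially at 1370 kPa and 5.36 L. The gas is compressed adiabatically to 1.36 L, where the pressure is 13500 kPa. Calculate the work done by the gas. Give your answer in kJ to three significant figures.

W ≈ -16.5 kJ

Adiabatic: W = (P₁V₁ − P₂V₂)/(γ − 1) with γ = 5/3.
P₁V₁ = 7343 J, P₂V₂ = 18360 J.
W = (7343 − 18360) / 0.6667 = -16525 J.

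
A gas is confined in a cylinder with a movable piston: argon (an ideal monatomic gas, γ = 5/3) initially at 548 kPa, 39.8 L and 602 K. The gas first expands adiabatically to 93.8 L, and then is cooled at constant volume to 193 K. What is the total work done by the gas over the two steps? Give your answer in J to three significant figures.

W_total ≈ 14200 J

Step 1 (adiabatic): W = (P₁V₁ − P₂V₂)/(γ−1) = (21810 − 12315)/0.667 = 14242 J.
Step 2 (isochoric): W = 0 (constant volume).
W_total = 14242 + 0 = 14242 J.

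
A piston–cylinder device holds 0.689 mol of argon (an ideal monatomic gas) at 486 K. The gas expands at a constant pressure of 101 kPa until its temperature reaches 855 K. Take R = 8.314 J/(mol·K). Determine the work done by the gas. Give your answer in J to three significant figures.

W ≈ 2110 J

Isobaric: W = P ΔV = nR ΔT.
W = (0.689)(8.314)(855 − 486) = 2114 J.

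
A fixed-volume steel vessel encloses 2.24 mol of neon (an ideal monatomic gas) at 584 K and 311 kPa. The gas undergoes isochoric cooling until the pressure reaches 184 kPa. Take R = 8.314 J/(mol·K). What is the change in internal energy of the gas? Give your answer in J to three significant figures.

Constant volume ⇒ W = 0, so Q = ΔU = nCᵥΔT with Cᵥ = 3R/2 = 12.47 J/(mol·K).
At constant V, T₂/T₁ = P₂/P₁ ⇒ ΔT = T₁(P₂/P₁ − 1) = 584·(184/311 − 1) = -238.5 K.
ΔU = (2.24)(12.47)(-238.5) = -6662 J.

ΔU ≈ -6660 J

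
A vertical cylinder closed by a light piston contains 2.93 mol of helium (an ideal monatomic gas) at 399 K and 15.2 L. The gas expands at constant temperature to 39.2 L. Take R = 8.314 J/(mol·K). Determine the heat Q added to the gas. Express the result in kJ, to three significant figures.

Q ≈ 9.21 kJ

Isothermal ⇒ ΔU = 0, so Q = W = nRT ln(V₂/V₁).
Q = (2.93)(8.314)(399) ln(39.2/15.2) = 9720 × 0.9474 = 9208 J.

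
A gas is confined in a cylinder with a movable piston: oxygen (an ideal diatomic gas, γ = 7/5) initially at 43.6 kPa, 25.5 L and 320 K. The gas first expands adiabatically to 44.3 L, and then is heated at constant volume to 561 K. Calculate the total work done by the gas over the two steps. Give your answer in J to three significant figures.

Step 1 (adiabatic): W = (P₁V₁ − P₂V₂)/(γ−1) = (1112 − 891.4)/0.4 = 551 J.
Step 2 (isochoric): W = 0 (constant volume).
W_total = 551 + 0 = 551 J.

W_total ≈ 551 J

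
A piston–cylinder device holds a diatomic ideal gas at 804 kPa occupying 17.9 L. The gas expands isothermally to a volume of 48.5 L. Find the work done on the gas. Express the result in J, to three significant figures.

W ≈ -14300 J

Isothermal: W = nRT ln(V₂/V₁) = P₁V₁ ln(V₂/V₁).
P₁V₁ = (804 kPa)(17.9 L) = 14392 J.
W = 14392 × ln(48.5/17.9) = 14392 × 0.9968
W_by_gas = 14345 J; work on gas = −W_by = -14345 J.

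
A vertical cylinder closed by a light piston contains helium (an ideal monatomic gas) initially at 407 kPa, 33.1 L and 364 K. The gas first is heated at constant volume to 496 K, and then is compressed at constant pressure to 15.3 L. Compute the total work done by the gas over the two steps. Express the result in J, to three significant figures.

W_total ≈ -9870 J

Step 1 (isochoric): W = 0 (constant volume).
After step 1: P = 554.6 kPa (V unchanged).
Step 2 (isobaric): W = PΔV = (554.6 kPa)(15.3 − 33.1 L) = -9872 J.
W_total = 0 − 9872 = -9872 J.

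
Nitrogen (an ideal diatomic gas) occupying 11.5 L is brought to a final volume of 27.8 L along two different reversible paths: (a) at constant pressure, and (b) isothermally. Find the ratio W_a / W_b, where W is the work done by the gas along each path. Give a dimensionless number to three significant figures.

Path (a) isobaric: W = P₁(V₂ − V₁) → W_a/(P₁V₁) = 1.417.
Path (b) isothermal: W = P₁V₁ ln(V₂/V₁) → W_b/(P₁V₁) = 0.8827.
W_a / W_b = 1.417 / 0.8827 = 1.606.

W_a / W_b ≈ 1.61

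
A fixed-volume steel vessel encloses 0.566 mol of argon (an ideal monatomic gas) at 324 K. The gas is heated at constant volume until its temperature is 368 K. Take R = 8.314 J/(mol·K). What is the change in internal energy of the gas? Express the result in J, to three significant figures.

Constant volume ⇒ W = 0, so Q = ΔU = nCᵥΔT with Cᵥ = 3R/2 = 12.47 J/(mol·K).
ΔU = (0.566)(12.47)(368 − 324) = 310.6 J.

ΔU ≈ 311 J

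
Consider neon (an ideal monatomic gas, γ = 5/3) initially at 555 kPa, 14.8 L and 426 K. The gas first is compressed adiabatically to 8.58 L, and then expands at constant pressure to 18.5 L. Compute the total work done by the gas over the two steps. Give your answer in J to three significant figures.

W_total ≈ 8260 J

Step 1 (adiabatic): W = (P₁V₁ − P₂V₂)/(γ−1) = (8214 − 11814)/0.667 = -5400 J.
After step 1: P = 1377 kPa, V = 8.58 L, T = 612.7 K.
Step 2 (isobaric): W = PΔV = (1377 kPa)(18.5 − 8.58 L) = 13659 J.
W_total = -5400 + 13659 = 8259 J.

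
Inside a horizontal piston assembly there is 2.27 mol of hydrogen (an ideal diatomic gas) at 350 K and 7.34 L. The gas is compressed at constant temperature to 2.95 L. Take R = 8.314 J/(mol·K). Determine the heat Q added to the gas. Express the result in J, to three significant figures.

Q ≈ -6020 J

Isothermal ⇒ ΔU = 0, so Q = W = nRT ln(V₂/V₁).
Q = (2.27)(8.314)(350) ln(2.95/7.34) = 6605 × -0.9115 = -6021 J.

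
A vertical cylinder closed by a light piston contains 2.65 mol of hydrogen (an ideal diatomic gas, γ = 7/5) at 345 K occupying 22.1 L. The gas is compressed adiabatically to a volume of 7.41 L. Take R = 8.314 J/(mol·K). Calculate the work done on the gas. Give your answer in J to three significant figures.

W ≈ 10400 J

Adiabatic: TV^(γ−1) = const with γ = 7/5.
T₂ = T₁ (V₁/V₂)^(γ−1) = 345 × (22.1/7.41)^0.4 = 345 × 1.548 = 534.1 K.
W_by = nCᵥ(T₁ − T₂) = (2.65)(20.79)(345 − 534.1) = -10417 J.
Work on gas = −W_by = 10417 J.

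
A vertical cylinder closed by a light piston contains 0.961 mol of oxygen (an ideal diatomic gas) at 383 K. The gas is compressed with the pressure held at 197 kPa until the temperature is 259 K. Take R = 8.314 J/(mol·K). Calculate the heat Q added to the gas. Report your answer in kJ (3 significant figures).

Isobaric: W = nRΔT = (0.961)(8.314)(-124) = -990.7 J.
ΔU = nCᵥΔT with Cᵥ = 5R/2: ΔU = (0.961)(20.79)(-124) = -2477 J.
Q = ΔU + W = -2477 − 990.7 = -3468 J.

Q ≈ -3.47 kJ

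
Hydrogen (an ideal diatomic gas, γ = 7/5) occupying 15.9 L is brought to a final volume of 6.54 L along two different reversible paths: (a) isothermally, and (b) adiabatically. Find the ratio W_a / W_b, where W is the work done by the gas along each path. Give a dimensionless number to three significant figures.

W_a / W_b ≈ 0.833

Path (a) isothermal: W = P₁V₁ ln(V₂/V₁) → W_a/(P₁V₁) = -0.8884.
Path (b) adiabatic: W = P₁V₁(1 − (V₁/V₂)^(γ−1))/(γ−1) → W_b/(P₁V₁) = -1.067.
W_a / W_b = -0.8884 / -1.067 = 0.8328.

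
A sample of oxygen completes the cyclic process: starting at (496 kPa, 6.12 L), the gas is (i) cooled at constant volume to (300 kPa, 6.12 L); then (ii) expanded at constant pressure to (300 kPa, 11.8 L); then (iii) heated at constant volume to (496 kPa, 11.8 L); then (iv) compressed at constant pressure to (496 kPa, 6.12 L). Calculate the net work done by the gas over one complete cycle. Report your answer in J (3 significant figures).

Constant-volume legs do no work.
W(ii) = (300)(11.8 − 6.12) = 1704 J; W(iv) = (496)(6.12 − 11.8) = -2817 J.
W_net = 1704 − 2817 = -1113 J (the counter-clockwise enclosed area).

W_net ≈ -1110 J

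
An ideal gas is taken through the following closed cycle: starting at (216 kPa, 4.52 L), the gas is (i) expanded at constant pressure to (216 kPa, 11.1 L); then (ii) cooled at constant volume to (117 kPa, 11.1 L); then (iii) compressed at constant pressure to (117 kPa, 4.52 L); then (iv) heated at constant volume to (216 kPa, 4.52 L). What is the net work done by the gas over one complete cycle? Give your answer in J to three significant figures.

W_net ≈ 651 J

Constant-volume legs do no work.
W(i) = (216)(11.1 − 4.52) = 1421 J; W(iii) = (117)(4.52 − 11.1) = -769.9 J.
W_net = 1421 − 769.9 = 651.4 J (the clockwise enclosed area).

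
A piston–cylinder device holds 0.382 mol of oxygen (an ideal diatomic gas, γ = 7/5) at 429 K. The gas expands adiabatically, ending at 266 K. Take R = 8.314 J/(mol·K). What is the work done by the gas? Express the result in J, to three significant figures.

W ≈ 1290 J

Adiabatic ⇒ Q = 0, so W_by = −ΔU = nCᵥ(T₁ − T₂).
Cᵥ = 5R/2 = 20.79 J/(mol·K).
W = (0.382)(20.79)(429 − 266) = 1294 J.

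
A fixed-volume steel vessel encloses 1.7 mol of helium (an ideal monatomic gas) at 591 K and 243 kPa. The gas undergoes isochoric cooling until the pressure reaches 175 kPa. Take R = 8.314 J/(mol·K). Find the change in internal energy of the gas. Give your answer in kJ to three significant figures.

ΔU ≈ -3.51 kJ

Constant volume ⇒ W = 0, so Q = ΔU = nCᵥΔT with Cᵥ = 3R/2 = 12.47 J/(mol·K).
At constant V, T₂/T₁ = P₂/P₁ ⇒ ΔT = T₁(P₂/P₁ − 1) = 591·(175/243 − 1) = -165.4 K.
ΔU = (1.7)(12.47)(-165.4) = -3506 J.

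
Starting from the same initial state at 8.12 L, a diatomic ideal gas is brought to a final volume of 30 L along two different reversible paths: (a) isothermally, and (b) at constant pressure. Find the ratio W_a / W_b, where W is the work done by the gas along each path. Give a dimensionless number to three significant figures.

Path (a) isothermal: W = P₁V₁ ln(V₂/V₁) → W_a/(P₁V₁) = 1.307.
Path (b) isobaric: W = P₁(V₂ − V₁) → W_b/(P₁V₁) = 2.695.
W_a / W_b = 1.307 / 2.695 = 0.485.

W_a / W_b ≈ 0.485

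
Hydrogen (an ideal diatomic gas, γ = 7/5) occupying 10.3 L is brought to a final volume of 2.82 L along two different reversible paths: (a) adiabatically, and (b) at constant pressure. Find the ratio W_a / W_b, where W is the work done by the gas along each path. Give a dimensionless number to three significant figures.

W_a / W_b ≈ 2.34

Path (a) adiabatic: W = P₁V₁(1 − (V₁/V₂)^(γ−1))/(γ−1) → W_a/(P₁V₁) = -1.697.
Path (b) isobaric: W = P₁(V₂ − V₁) → W_b/(P₁V₁) = -0.7262.
W_a / W_b = -1.697 / -0.7262 = 2.337.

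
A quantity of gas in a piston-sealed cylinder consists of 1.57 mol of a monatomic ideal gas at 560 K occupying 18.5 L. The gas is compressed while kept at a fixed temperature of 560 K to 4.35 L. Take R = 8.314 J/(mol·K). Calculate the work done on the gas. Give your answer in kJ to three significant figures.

W ≈ 10.6 kJ

Isothermal: W = nRT ln(V₂/V₁).
W = (1.57)(8.314)(560) × ln(4.35/18.5)
  = 7310 × -1.448
W_by_gas = -10581 J; work on gas = −W_by = 10581 J.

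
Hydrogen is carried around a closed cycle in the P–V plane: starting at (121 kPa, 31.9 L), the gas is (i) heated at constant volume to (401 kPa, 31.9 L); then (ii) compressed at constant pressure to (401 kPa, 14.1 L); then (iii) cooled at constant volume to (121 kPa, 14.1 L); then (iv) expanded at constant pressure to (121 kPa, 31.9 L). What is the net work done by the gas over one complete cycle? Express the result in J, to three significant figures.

W_net ≈ -4980 J

Constant-volume legs do no work.
W(ii) = (401)(14.1 − 31.9) = -7138 J; W(iv) = (121)(31.9 − 14.1) = 2154 J.
W_net = -7138 + 2154 = -4984 J (the counter-clockwise enclosed area).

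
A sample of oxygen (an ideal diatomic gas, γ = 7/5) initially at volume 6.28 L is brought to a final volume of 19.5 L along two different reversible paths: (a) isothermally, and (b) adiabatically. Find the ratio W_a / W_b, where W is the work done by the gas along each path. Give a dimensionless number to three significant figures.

Path (a) isothermal: W = P₁V₁ ln(V₂/V₁) → W_a/(P₁V₁) = 1.133.
Path (b) adiabatic: W = P₁V₁(1 − (V₁/V₂)^(γ−1))/(γ−1) → W_b/(P₁V₁) = 0.9111.
W_a / W_b = 1.133 / 0.9111 = 1.244.

W_a / W_b ≈ 1.24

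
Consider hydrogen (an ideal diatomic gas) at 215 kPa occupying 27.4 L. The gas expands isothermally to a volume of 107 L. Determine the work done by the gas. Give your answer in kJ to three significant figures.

W ≈ 8.03 kJ

Isothermal: W = nRT ln(V₂/V₁) = P₁V₁ ln(V₂/V₁).
P₁V₁ = (215 kPa)(27.4 L) = 5891 J.
W = 5891 × ln(107/27.4) = 5891 × 1.362
W_by_gas = 8025 J.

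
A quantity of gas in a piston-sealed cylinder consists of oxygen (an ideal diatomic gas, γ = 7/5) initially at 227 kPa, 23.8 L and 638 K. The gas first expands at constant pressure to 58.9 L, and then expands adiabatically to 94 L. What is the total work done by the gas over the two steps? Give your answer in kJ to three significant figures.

W_total ≈ 13.7 kJ

Step 1 (isobaric): W = PΔV = (227 kPa)(58.9 − 23.8 L) = 7968 J.
After step 1: P = 227 kPa, V = 58.9 L, T = 1579 K.
Step 2 (adiabatic): W = (P₁V₁ − P₂V₂)/(γ−1) = (13370 − 11090)/0.4 = 5700 J.
W_total = 7968 + 5700 = 13668 J.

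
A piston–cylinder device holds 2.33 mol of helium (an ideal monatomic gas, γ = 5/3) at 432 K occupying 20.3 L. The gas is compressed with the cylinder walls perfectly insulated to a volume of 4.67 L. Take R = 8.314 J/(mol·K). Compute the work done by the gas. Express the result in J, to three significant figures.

W ≈ -20900 J

Adiabatic: TV^(γ−1) = const with γ = 5/3.
T₂ = T₁ (V₁/V₂)^(γ−1) = 432 × (20.3/4.67)^0.667 = 432 × 2.664 = 1151 K.
W_by = nCᵥ(T₁ − T₂) = (2.33)(12.47)(432 − 1151) = -20882 J.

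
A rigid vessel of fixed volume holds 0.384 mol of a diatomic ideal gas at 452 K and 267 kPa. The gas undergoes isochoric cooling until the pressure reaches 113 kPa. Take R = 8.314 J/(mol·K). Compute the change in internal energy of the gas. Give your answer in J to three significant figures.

Constant volume ⇒ W = 0, so Q = ΔU = nCᵥΔT with Cᵥ = 5R/2 = 20.79 J/(mol·K).
At constant V, T₂/T₁ = P₂/P₁ ⇒ ΔT = T₁(P₂/P₁ − 1) = 452·(113/267 − 1) = -260.7 K.
ΔU = (0.384)(20.79)(-260.7) = -2081 J.

ΔU ≈ -2080 J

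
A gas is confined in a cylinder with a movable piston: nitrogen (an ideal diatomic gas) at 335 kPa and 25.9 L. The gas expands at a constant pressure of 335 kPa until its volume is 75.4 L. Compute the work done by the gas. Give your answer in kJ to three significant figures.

W ≈ 16.6 kJ

Isobaric: W = P ΔV.
W = (335 kPa)(75.4 − 25.9 L) = (335)(49.5) = 16583 J.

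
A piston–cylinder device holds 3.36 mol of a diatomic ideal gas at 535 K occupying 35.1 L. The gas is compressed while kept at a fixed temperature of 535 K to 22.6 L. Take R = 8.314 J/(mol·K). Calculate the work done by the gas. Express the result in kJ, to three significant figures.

W ≈ -6.58 kJ

Isothermal: W = nRT ln(V₂/V₁).
W = (3.36)(8.314)(535) × ln(22.6/35.1)
  = 14945 × -0.4403
W_by_gas = -6580 J.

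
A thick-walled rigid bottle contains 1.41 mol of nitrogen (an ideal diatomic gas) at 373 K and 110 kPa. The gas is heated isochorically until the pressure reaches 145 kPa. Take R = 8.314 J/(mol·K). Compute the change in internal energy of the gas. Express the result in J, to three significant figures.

Constant volume ⇒ W = 0, so Q = ΔU = nCᵥΔT with Cᵥ = 5R/2 = 20.79 J/(mol·K).
At constant V, T₂/T₁ = P₂/P₁ ⇒ ΔT = T₁(P₂/P₁ − 1) = 373·(145/110 − 1) = 118.7 K.
ΔU = (1.41)(20.79)(118.7) = 3478 J.

ΔU ≈ 3480 J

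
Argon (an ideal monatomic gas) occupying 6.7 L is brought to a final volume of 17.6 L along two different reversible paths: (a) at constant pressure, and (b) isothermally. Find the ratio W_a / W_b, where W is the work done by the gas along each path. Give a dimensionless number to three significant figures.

Path (a) isobaric: W = P₁(V₂ − V₁) → W_a/(P₁V₁) = 1.627.
Path (b) isothermal: W = P₁V₁ ln(V₂/V₁) → W_b/(P₁V₁) = 0.9658.
W_a / W_b = 1.627 / 0.9658 = 1.684.

W_a / W_b ≈ 1.68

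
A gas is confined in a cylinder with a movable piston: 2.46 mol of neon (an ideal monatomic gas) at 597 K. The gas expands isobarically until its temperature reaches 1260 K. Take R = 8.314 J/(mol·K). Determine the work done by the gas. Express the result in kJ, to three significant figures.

W ≈ 13.6 kJ

Isobaric: W = P ΔV = nR ΔT.
W = (2.46)(8.314)(1260 − 597) = 13560 J.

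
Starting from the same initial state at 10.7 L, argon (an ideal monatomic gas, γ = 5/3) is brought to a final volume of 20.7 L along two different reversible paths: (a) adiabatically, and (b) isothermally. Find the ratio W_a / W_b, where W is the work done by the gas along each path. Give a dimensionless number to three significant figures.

Path (a) adiabatic: W = P₁V₁(1 − (V₁/V₂)^(γ−1))/(γ−1) → W_a/(P₁V₁) = 0.5339.
Path (b) isothermal: W = P₁V₁ ln(V₂/V₁) → W_b/(P₁V₁) = 0.6599.
W_a / W_b = 0.5339 / 0.6599 = 0.809.

W_a / W_b ≈ 0.809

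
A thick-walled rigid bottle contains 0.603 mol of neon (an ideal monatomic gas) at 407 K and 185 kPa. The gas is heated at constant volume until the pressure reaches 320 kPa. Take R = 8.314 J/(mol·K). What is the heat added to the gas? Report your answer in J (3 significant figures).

Constant volume ⇒ W = 0, so Q = ΔU = nCᵥΔT with Cᵥ = 3R/2 = 12.47 J/(mol·K).
At constant V, T₂/T₁ = P₂/P₁ ⇒ ΔT = T₁(P₂/P₁ − 1) = 407·(320/185 − 1) = 297 K.
ΔU = (0.603)(12.47)(297) = 2233 J.

Q ≈ 2230 J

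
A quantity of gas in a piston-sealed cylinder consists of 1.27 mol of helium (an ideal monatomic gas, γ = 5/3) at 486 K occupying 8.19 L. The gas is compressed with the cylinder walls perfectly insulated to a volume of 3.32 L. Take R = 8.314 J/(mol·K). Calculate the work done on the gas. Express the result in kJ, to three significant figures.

Adiabatic: TV^(γ−1) = const with γ = 5/3.
T₂ = T₁ (V₁/V₂)^(γ−1) = 486 × (8.19/3.32)^0.667 = 486 × 1.826 = 887.3 K.
W_by = nCᵥ(T₁ − T₂) = (1.27)(12.47)(486 − 887.3) = -6356 J.
Work on gas = −W_by = 6356 J.

W ≈ 6.36 kJ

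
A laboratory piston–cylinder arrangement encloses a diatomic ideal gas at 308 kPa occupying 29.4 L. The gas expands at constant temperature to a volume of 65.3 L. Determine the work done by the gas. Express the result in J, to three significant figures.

W ≈ 7230 J

Isothermal: W = nRT ln(V₂/V₁) = P₁V₁ ln(V₂/V₁).
P₁V₁ = (308 kPa)(29.4 L) = 9055 J.
W = 9055 × ln(65.3/29.4) = 9055 × 0.798
W_by_gas = 7226 J.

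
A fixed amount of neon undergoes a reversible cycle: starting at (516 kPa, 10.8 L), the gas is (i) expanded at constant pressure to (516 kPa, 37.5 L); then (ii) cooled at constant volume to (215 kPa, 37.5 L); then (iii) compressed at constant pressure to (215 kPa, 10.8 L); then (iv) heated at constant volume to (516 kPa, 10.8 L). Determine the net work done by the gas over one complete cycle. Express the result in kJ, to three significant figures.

Constant-volume legs do no work.
W(i) = (516)(37.5 − 10.8) = 13777 J; W(iii) = (215)(10.8 − 37.5) = -5740 J.
W_net = 13777 − 5740 = 8037 J (the clockwise enclosed area).

W_net ≈ 8.04 kJ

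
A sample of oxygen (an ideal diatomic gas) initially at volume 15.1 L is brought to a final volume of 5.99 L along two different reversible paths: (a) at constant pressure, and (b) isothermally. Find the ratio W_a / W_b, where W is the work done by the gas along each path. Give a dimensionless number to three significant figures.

Path (a) isobaric: W = P₁(V₂ − V₁) → W_a/(P₁V₁) = -0.6033.
Path (b) isothermal: W = P₁V₁ ln(V₂/V₁) → W_b/(P₁V₁) = -0.9246.
W_a / W_b = -0.6033 / -0.9246 = 0.6525.

W_a / W_b ≈ 0.653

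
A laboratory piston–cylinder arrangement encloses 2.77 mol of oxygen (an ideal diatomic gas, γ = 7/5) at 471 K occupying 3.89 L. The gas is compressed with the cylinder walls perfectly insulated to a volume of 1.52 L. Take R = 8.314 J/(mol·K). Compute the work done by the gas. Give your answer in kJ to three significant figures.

Adiabatic: TV^(γ−1) = const with γ = 7/5.
T₂ = T₁ (V₁/V₂)^(γ−1) = 471 × (3.89/1.52)^0.4 = 471 × 1.456 = 685.9 K.
W_by = nCᵥ(T₁ − T₂) = (2.77)(20.79)(471 − 685.9) = -12373 J.

W ≈ -12.4 kJ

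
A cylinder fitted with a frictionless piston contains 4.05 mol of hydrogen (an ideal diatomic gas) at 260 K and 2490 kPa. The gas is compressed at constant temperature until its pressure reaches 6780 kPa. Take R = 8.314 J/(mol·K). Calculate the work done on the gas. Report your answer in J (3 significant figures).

Isothermal process: W = nRT ln(V₂/V₁) = nRT ln(P₁/P₂).
W = (4.05)(8.314)(260) × ln(2490/6780)
  = 8755 × ln(0.3673) = 8755 × -1.002
W_by_gas = -8769 J; work on gas = −W_by = 8769 J.

W ≈ 8770 J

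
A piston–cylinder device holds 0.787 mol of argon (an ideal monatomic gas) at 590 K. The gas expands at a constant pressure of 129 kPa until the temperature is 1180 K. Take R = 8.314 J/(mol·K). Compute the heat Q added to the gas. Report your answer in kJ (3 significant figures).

Isobaric: W = nRΔT = (0.787)(8.314)(590) = 3860 J.
ΔU = nCᵥΔT with Cᵥ = 3R/2: ΔU = (0.787)(12.47)(590) = 5791 J.
Q = ΔU + W = 5791 + 3860 = 9651 J.

Q ≈ 9.65 kJ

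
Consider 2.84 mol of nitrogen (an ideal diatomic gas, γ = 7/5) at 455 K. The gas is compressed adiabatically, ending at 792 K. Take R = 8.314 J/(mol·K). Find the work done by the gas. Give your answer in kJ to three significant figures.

Adiabatic ⇒ Q = 0, so W_by = −ΔU = nCᵥ(T₁ − T₂).
Cᵥ = 5R/2 = 20.79 J/(mol·K).
W = (2.84)(20.79)(455 − 792) = -19893 J.

W ≈ -19.9 kJ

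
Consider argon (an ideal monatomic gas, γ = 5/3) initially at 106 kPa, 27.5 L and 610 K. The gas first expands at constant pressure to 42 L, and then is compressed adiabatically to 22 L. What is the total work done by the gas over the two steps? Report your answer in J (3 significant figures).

W_total ≈ -2060 J

Step 1 (isobaric): W = PΔV = (106 kPa)(42 − 27.5 L) = 1537 J.
After step 1: P = 106 kPa, V = 42 L, T = 931.6 K.
Step 2 (adiabatic): W = (P₁V₁ − P₂V₂)/(γ−1) = (4452 − 6851)/0.667 = -3599 J.
W_total = 1537 − 3599 = -2062 J.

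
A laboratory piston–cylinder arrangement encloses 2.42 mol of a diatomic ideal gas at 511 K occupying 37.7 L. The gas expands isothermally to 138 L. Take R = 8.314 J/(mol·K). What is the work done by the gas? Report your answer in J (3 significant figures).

Isothermal: W = nRT ln(V₂/V₁).
W = (2.42)(8.314)(511) × ln(138/37.7)
  = 10281 × 1.298
W_by_gas = 13341 J.

W ≈ 13300 J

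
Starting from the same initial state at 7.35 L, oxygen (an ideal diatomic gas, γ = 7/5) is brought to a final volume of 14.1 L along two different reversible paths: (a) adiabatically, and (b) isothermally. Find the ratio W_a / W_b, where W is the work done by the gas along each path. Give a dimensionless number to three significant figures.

W_a / W_b ≈ 0.880

Path (a) adiabatic: W = P₁V₁(1 − (V₁/V₂)^(γ−1))/(γ−1) → W_a/(P₁V₁) = 0.5735.
Path (b) isothermal: W = P₁V₁ ln(V₂/V₁) → W_b/(P₁V₁) = 0.6515.
W_a / W_b = 0.5735 / 0.6515 = 0.8803.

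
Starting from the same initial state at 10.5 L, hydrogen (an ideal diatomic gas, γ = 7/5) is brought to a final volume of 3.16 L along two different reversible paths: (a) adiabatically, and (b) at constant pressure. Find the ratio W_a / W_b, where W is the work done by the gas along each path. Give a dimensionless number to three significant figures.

W_a / W_b ≈ 2.21

Path (a) adiabatic: W = P₁V₁(1 − (V₁/V₂)^(γ−1))/(γ−1) → W_a/(P₁V₁) = -1.541.
Path (b) isobaric: W = P₁(V₂ − V₁) → W_b/(P₁V₁) = -0.699.
W_a / W_b = -1.541 / -0.699 = 2.205.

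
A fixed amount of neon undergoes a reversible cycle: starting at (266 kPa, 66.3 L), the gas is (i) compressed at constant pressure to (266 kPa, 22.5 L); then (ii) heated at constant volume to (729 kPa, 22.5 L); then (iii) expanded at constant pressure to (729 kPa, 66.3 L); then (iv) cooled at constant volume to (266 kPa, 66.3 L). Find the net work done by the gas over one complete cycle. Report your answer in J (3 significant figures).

W_net ≈ 20300 J

Constant-volume legs do no work.
W(i) = (266)(22.5 − 66.3) = -11651 J; W(iii) = (729)(66.3 − 22.5) = 31930 J.
W_net = -11651 + 31930 = 20279 J (the clockwise enclosed area).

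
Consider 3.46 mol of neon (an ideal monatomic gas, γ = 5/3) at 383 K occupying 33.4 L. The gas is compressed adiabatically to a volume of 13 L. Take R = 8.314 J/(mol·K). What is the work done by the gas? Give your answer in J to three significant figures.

W ≈ -14500 J

Adiabatic: TV^(γ−1) = const with γ = 5/3.
T₂ = T₁ (V₁/V₂)^(γ−1) = 383 × (33.4/13)^0.667 = 383 × 1.876 = 718.5 K.
W_by = nCᵥ(T₁ − T₂) = (3.46)(12.47)(383 − 718.5) = -14475 J.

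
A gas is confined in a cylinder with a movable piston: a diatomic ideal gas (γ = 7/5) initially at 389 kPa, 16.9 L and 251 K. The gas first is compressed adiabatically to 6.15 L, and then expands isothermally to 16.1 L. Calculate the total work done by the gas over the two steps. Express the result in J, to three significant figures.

Step 1 (adiabatic): W = (P₁V₁ − P₂V₂)/(γ−1) = (6574 − 9850)/0.4 = -8190 J.
After step 1: P = 1602 kPa, V = 6.15 L, T = 376.1 K.
Step 2 (isothermal): W = P₁V₁ ln(V₂/V₁) = (9850) ln(16.1/6.15) = 9479 J.
W_total = -8190 + 9479 = 1289 J.

W_total ≈ 1290 J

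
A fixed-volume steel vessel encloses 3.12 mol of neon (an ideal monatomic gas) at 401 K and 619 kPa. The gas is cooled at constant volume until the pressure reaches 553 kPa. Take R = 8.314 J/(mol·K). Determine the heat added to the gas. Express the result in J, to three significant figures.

Q ≈ -1660 J

Constant volume ⇒ W = 0, so Q = ΔU = nCᵥΔT with Cᵥ = 3R/2 = 12.47 J/(mol·K).
At constant V, T₂/T₁ = P₂/P₁ ⇒ ΔT = T₁(P₂/P₁ − 1) = 401·(553/619 − 1) = -42.76 K.
ΔU = (3.12)(12.47)(-42.76) = -1664 J.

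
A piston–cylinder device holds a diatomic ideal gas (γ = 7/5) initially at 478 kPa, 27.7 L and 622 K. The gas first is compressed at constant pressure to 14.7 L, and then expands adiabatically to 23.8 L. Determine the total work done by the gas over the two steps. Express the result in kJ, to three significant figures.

Step 1 (isobaric): W = PΔV = (478 kPa)(14.7 − 27.7 L) = -6214 J.
After step 1: P = 478 kPa, V = 14.7 L, T = 330.1 K.
Step 2 (adiabatic): W = (P₁V₁ − P₂V₂)/(γ−1) = (7027 − 5795)/0.4 = 3079 J.
W_total = -6214 + 3079 = -3135 J.

W_total ≈ -3.13 kJ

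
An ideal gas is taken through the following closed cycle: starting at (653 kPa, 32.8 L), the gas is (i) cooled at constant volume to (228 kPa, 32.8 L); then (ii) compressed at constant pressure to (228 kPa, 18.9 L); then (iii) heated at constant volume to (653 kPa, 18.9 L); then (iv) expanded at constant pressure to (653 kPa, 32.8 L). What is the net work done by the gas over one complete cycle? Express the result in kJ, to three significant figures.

W_net ≈ 5.91 kJ

Constant-volume legs do no work.
W(ii) = (228)(18.9 − 32.8) = -3169 J; W(iv) = (653)(32.8 − 18.9) = 9077 J.
W_net = -3169 + 9077 = 5907 J (the clockwise enclosed area).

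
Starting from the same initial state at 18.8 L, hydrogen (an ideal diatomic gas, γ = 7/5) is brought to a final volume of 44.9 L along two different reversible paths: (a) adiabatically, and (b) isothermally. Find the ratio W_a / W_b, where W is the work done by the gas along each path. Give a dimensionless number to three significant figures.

W_a / W_b ≈ 0.844

Path (a) adiabatic: W = P₁V₁(1 − (V₁/V₂)^(γ−1))/(γ−1) → W_a/(P₁V₁) = 0.7352.
Path (b) isothermal: W = P₁V₁ ln(V₂/V₁) → W_b/(P₁V₁) = 0.8706.
W_a / W_b = 0.7352 / 0.8706 = 0.8445.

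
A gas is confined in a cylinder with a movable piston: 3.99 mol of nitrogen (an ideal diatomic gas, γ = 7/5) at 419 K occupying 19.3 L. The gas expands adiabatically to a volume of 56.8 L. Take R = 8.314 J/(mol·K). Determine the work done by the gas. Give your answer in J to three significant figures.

W ≈ 12200 J

Adiabatic: TV^(γ−1) = const with γ = 7/5.
T₂ = T₁ (V₁/V₂)^(γ−1) = 419 × (19.3/56.8)^0.4 = 419 × 0.6494 = 272.1 K.
W_by = nCᵥ(T₁ − T₂) = (3.99)(20.79)(419 − 272.1) = 12184 J.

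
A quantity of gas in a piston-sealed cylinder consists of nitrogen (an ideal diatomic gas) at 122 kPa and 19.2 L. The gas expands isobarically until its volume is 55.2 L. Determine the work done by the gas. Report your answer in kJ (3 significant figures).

Isobaric: W = P ΔV.
W = (122 kPa)(55.2 − 19.2 L) = (122)(36) = 4392 J.

W ≈ 4.39 kJ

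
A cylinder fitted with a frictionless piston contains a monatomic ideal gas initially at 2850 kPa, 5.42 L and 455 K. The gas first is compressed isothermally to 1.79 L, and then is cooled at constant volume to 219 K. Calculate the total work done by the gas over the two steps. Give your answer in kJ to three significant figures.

W_total ≈ -17.1 kJ

Step 1 (isothermal): W = P₁V₁ ln(V₂/V₁) = (15447) ln(1.79/5.42) = -17113 J.
Step 2 (isochoric): W = 0 (constant volume).
W_total = -17113 + 0 = -17113 J.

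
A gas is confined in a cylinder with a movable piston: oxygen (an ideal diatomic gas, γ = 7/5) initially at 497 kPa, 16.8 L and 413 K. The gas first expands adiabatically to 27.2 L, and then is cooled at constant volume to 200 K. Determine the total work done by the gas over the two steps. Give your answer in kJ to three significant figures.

W_total ≈ 3.66 kJ

Step 1 (adiabatic): W = (P₁V₁ − P₂V₂)/(γ−1) = (8350 − 6886)/0.4 = 3659 J.
Step 2 (isochoric): W = 0 (constant volume).
W_total = 3659 + 0 = 3659 J.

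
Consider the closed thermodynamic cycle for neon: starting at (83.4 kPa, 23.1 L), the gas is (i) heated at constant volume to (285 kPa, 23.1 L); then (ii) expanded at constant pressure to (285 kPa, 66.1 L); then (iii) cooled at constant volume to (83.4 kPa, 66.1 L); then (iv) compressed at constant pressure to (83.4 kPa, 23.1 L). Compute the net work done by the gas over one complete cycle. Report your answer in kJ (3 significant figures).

Constant-volume legs do no work.
W(ii) = (285)(66.1 − 23.1) = 12255 J; W(iv) = (83.4)(23.1 − 66.1) = -3586 J.
W_net = 12255 − 3586 = 8669 J (the clockwise enclosed area).

W_net ≈ 8.67 kJ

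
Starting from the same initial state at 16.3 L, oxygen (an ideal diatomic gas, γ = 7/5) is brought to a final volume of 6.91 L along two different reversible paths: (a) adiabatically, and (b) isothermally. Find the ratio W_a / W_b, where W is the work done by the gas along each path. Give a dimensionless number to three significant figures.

Path (a) adiabatic: W = P₁V₁(1 − (V₁/V₂)^(γ−1))/(γ−1) → W_a/(P₁V₁) = -1.024.
Path (b) isothermal: W = P₁V₁ ln(V₂/V₁) → W_b/(P₁V₁) = -0.8582.
W_a / W_b = -1.024 / -0.8582 = 1.193.

W_a / W_b ≈ 1.19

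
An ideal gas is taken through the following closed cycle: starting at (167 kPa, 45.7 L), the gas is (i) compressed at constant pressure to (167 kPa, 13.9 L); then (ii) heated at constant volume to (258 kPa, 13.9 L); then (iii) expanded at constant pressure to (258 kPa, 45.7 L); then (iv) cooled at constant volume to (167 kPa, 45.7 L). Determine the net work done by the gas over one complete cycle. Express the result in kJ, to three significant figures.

W_net ≈ 2.89 kJ

Constant-volume legs do no work.
W(i) = (167)(13.9 − 45.7) = -5311 J; W(iii) = (258)(45.7 − 13.9) = 8204 J.
W_net = -5311 + 8204 = 2894 J (the clockwise enclosed area).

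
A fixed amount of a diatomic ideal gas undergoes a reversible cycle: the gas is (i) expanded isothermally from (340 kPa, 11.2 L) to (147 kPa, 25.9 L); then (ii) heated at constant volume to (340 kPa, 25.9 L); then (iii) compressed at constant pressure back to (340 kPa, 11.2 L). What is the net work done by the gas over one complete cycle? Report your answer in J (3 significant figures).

W_net ≈ -1810 J

Leg (i): W = PᵢVᵢ ln(V_f/Vᵢ) = (3808) ln(25.9/11.2) = 3192 J.
Leg (ii): W = 0.
Leg (iii): W = PΔV = (340)(11.2 − 25.9) = -4998 J.
W_net = 3192 − 4998 = -1806 J.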